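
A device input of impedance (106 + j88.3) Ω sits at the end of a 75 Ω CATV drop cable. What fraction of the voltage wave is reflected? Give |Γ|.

|Γ| ≈ 0.465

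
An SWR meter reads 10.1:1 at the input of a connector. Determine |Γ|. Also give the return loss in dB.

|Γ| ≈ 0.82; return loss ≈ 1.73 dB

|Γ| = (S − 1)/(S + 1) = (10.1 − 1)/(10.1 + 1) = 9.1/11.1
RL = −20·log₁₀|Γ| = −20·log₁₀(0.82)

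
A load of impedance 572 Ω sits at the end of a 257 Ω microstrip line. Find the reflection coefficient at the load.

Γ = (Z_L − Z_0)/(Z_L + Z_0) = (572 − 257)/(572 + 257) = 315/829

Γ = 0.38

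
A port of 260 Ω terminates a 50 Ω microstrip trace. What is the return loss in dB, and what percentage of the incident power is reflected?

Γ = (260 − 50)/(260 + 50) = 0.677
RL = −20·log₁₀(0.677) = 3.38 dB
P_refl/P_inc = |Γ|² = 0.459

RL ≈ 3.38 dB; 45.9% of incident power reflected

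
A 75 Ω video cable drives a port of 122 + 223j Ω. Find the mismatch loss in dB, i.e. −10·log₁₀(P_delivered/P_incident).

mismatch loss ≈ 3.84 dB

Γ = (47 + j223)/(197 + j223), |Γ| = 0.766
|Γ|² = 0.587, so P_del/P_inc = 1 − |Γ|² = 0.413
ML = −10·log₁₀(1 − |Γ|²)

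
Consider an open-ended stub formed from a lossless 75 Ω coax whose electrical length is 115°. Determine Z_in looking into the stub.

tan(βl) = -2.14
For an open-ended stub, Z_in = −jZ_0·cot(βl) = −jZ_0/tan(βl)

Z_in ≈ +j35 Ω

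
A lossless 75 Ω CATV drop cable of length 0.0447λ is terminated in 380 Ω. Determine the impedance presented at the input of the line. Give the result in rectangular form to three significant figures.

βl = 2π × 0.0447 = 16.1°
tan(βl) = tan(16.1°) = 0.288
Z_in = Z_0·(Z_L + jZ_0·tanβl)/(Z_0 + jZ_L·tanβl)
     = 75·(380 + j21.6)/(75 + j110)

Z_in ≈ 131 − j170 Ω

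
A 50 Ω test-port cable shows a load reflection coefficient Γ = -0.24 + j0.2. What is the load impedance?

Z_L = Z_0·(1 + Γ)/(1 − Γ) = 50·(0.76 + j0.2)/(1.24 − j0.2)

Z_L ≈ 28.6 + j12.7 Ω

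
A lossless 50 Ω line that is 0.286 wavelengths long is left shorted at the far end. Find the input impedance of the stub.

βl = 2π × 0.286 = 103°
tan(βl) = -4.35
For a shorted stub, Z_in = jZ_0·tan(βl)

Z_in ≈ −j217 Ω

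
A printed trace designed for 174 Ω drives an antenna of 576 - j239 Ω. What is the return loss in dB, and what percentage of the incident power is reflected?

Γ = (402 − j239)/(750 − j239), |Γ| = 0.594
RL = −20·log₁₀(0.594) = 4.52 dB
P_refl/P_inc = |Γ|² = 0.353

RL ≈ 4.52 dB; 35.3% of incident power reflected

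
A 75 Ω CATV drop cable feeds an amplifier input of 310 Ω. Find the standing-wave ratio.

VSWR ≈ 4.13

For a purely resistive load, VSWR = R_L/Z_0 or Z_0/R_L (whichever > 1) = 310/75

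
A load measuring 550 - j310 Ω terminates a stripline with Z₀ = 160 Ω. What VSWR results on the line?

VSWR ≈ 4.6

Γ = (Z_L − Z_0)/(Z_L + Z_0) = (390 − j310)/(710 − j310)
|Γ| = 498/775 = 0.643
VSWR = (1 + |Γ|)/(1 − |Γ|) = 1.64/0.357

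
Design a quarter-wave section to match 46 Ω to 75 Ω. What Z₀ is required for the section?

Z_qwt = √(Z_0·R_L) = √(75 × 46) = √3450

Z_qwt ≈ 58.7 Ω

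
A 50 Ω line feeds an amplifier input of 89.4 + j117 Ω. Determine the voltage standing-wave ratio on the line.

Γ = (Z_L − Z_0)/(Z_L + Z_0) = (39.4 + j117)/(139.4 + j117)
|Γ| = 123/182 = 0.678
VSWR = (1 + |Γ|)/(1 − |Γ|) = 1.68/0.322

VSWR ≈ 5.22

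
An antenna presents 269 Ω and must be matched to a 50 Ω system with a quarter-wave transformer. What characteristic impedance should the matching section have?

Z_qwt ≈ 116 Ω

Z_qwt = √(Z_0·R_L) = √(50 × 269) = √13450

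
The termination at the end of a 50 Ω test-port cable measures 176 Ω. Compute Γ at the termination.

Γ = 0.558

Γ = (Z_L − Z_0)/(Z_L + Z_0) = (176 − 50)/(176 + 50) = 126/226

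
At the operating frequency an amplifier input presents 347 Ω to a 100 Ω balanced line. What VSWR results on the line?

VSWR ≈ 3.47

For a purely resistive load, VSWR = R_L/Z_0 or Z_0/R_L (whichever > 1) = 347/100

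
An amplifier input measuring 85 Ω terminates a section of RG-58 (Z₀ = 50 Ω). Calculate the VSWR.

VSWR ≈ 1.7

Γ = (85 − 50)/(85 + 50) = 0.259
VSWR = (1 + 0.259)/(1 − 0.259)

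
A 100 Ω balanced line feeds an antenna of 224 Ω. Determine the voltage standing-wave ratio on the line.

Γ = (224 − 100)/(224 + 100) = 0.383
VSWR = (1 + 0.383)/(1 − 0.383)

VSWR ≈ 2.24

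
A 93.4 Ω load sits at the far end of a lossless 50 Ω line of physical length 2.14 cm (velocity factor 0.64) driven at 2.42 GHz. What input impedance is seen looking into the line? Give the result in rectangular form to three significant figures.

λ = v/f = 0.64·c / 2.42 GHz = 0.0793 m
βl = 2π·l/λ = 2π × 0.27 = 97.1°
tan(βl) = tan(97.1°) = -8.03
Z_in = Z_0·(Z_L + jZ_0·tanβl)/(Z_0 + jZ_L·tanβl)
     = 50·(93.4 − j401)/(50 − j750)

Z_in ≈ 27.1 + j4.42 Ω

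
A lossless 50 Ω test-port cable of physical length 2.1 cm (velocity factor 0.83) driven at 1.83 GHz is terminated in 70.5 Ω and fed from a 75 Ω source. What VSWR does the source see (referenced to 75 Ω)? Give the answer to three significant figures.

VSWR ≈ 1.86

λ = v/f = 0.83·c / 1.83 GHz = 0.136 m
βl = 2π·l/λ = 2π × 0.154 = 55.6°
tan(βl) = 1.46
Z_in = Z_0·(Z_L + jZ_0·tanβl)/(Z_0 + jZ_L·tanβl) = 42.2 − j13.8 Ω
Γ_s = (Z_in − Z_s)/(Z_in + Z_s) = (-32.8 − j13.8)/(117 − j13.8), |Γ_s| = 0.302
VSWR = (1 + |Γ_s|)/(1 − |Γ_s|)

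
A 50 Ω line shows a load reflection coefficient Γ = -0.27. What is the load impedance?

Z_L = Z_0·(1 + Γ)/(1 − Γ) = 50·(0.73)/(1.27)

Z_L ≈ 28.7 Ω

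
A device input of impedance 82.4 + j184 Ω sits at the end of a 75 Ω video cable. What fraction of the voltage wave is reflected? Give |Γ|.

Γ = (Z_L − Z_0)/(Z_L + Z_0) = (7.4 + j184)/(157.4 + j184)
|Γ| = 184/242

|Γ| ≈ 0.761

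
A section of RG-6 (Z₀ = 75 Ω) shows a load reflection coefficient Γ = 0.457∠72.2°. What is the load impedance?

Z_L ≈ 63.8 + j70.2 Ω

Z_L = Z_0·(1 + Γ)/(1 − Γ) = 75·(1.14 + j0.435)/(0.86 − j0.435)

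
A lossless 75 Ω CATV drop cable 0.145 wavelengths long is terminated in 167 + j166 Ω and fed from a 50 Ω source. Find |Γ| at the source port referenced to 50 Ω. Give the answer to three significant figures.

βl = 2π × 0.145 = 52.2°
tan(βl) = 1.29
Z_in = Z_0·(Z_L + jZ_0·tanβl)/(Z_0 + jZ_L·tanβl) = 38.1 − j82.8 Ω
Γ_s = (Z_in − Z_s)/(Z_in + Z_s) = (-11.9 − j82.8)/(88.1 − j82.8), |Γ_s| = 0.692

|Γ| ≈ 0.692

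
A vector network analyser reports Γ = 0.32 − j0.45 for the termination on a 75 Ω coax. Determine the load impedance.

Z_L = Z_0·(1 + Γ)/(1 − Γ) = 75·(1.32 − j0.45)/(0.68 + j0.45)

Z_L ≈ 78.4 − j102 Ω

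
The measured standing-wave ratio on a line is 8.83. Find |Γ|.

|Γ| ≈ 0.797

|Γ| = (S − 1)/(S + 1) = (8.83 − 1)/(8.83 + 1) = 7.83/9.83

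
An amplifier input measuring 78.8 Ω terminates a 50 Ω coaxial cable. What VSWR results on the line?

VSWR ≈ 1.58

Γ = (78.8 − 50)/(78.8 + 50) = 0.224
VSWR = (1 + 0.224)/(1 − 0.224)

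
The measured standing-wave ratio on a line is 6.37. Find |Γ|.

|Γ| ≈ 0.729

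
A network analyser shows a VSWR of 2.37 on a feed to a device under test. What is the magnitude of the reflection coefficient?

|Γ| ≈ 0.407

|Γ| = (S − 1)/(S + 1) = (2.37 − 1)/(2.37 + 1) = 1.37/3.37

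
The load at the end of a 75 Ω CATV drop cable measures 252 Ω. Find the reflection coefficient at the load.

Γ = 0.541

Γ = (Z_L − Z_0)/(Z_L + Z_0) = (252 − 75)/(252 + 75) = 177/327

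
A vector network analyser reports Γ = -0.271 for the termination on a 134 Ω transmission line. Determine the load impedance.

Z_L ≈ 76.9 Ω

Z_L = Z_0·(1 + Γ)/(1 − Γ) = 134·(0.729)/(1.27)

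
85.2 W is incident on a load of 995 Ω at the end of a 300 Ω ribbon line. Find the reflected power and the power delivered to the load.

Γ = (995 − 300)/(995 + 300) = 0.537
|Γ|² = 0.288
P_refl = |Γ|²·P_inc = 24.5 W, P_del = (1 − |Γ|²)·P_inc = 60.7 W

P_reflected ≈ 24.5 W; P_delivered ≈ 60.7 W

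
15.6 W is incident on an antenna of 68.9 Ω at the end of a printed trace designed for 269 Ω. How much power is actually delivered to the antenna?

Γ = (68.9 − 269)/(68.9 + 269) = -0.592
|Γ|² = 0.351
P_refl = |Γ|²·P_inc = 5.47 W, P_del = (1 − |Γ|²)·P_inc = 10.1 W

P_delivered ≈ 10.1 W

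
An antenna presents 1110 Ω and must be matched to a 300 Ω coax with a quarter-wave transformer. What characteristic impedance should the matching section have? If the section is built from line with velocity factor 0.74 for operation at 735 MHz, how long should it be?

Z_qwt = √(Z_0·R_L) = √(300 × 1110) = √333000
λ = 0.74·c/f = 0.302 m, so l = λ/4 = 0.0755 m

Z_qwt ≈ 577 Ω; length ≈ 7.55 cm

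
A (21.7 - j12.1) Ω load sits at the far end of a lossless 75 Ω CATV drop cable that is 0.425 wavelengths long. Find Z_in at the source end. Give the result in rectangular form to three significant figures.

βl = 2π × 0.425 = 153°
tan(βl) = tan(153°) = -0.51
Z_in = Z_0·(Z_L + jZ_0·tanβl)/(Z_0 + jZ_L·tanβl)
     = 75·(21.7 − j50.3)/(68.8 − j11.1)

Z_in ≈ 31.6 − j49.7 Ω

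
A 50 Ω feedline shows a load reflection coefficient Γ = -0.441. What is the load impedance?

Z_L = Z_0·(1 + Γ)/(1 − Γ) = 50·(0.559)/(1.44)

Z_L ≈ 19.4 Ω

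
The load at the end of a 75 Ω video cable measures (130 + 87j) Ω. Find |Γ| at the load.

|Γ| ≈ 0.462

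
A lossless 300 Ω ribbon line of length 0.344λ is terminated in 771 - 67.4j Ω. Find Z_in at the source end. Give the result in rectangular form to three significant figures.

βl = 2π × 0.344 = 124°
tan(βl) = tan(124°) = -1.49
Z_in = Z_0·(Z_L + jZ_0·tanβl)/(Z_0 + jZ_L·tanβl)
     = 300·(771 − j515)/(199 − j1150)

Z_in ≈ 164 + j173 Ω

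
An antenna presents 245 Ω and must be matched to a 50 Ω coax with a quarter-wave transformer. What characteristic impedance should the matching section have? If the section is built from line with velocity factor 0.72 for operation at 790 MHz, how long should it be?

Z_qwt ≈ 111 Ω; length ≈ 6.84 cm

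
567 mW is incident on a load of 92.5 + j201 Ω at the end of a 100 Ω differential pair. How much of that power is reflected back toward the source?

P_reflected ≈ 296 mW

|Γ| = |(-7.5 + j201)/(192.5 + j201)| = 0.723
|Γ|² = 0.522
P_refl = |Γ|²·P_inc = 296 mW, P_del = (1 − |Γ|²)·P_inc = 271 mW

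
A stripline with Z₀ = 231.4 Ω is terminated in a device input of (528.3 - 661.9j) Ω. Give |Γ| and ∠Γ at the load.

Γ ≈ 0.72 ∠ -24.8°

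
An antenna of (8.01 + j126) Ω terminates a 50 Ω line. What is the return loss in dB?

RL ≈ 0.378 dB

Γ = (-41.99 + j126)/(58.01 + j126), |Γ| = 0.957
RL = −20·log₁₀|Γ| = −20·log₁₀(0.957)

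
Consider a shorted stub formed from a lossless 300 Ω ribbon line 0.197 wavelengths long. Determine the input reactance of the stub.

βl = 2π × 0.197 = 70.9°
tan(βl) = 2.89
For a shorted stub, Z_in = jZ_0·tan(βl)

X_in ≈ 867 Ω (inductive)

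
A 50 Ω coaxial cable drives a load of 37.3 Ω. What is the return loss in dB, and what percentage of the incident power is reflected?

RL ≈ 16.7 dB; 2.12% of incident power reflected

Γ = (37.3 − 50)/(37.3 + 50) = -0.145
RL = −20·log₁₀(0.145) = 16.7 dB
P_refl/P_inc = |Γ|² = 0.0212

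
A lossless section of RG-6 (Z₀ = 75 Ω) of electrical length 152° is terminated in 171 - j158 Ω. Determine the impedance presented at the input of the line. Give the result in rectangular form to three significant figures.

tan(βl) = tan(152°) = -0.532
Z_in = Z_0·(Z_L + jZ_0·tanβl)/(Z_0 + jZ_L·tanβl)
     = 75·(171 − j198)/(-9.01 − j90.9)

Z_in ≈ 148 + j156 Ω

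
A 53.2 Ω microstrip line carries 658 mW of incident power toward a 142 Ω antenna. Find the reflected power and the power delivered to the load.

P_reflected ≈ 136 mW; P_delivered ≈ 522 mW

Γ = (142 − 53.2)/(142 + 53.2) = 0.455
|Γ|² = 0.207
P_refl = |Γ|²·P_inc = 136 mW, P_del = (1 − |Γ|²)·P_inc = 522 mW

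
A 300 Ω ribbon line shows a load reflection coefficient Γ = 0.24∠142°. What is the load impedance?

Z_L ≈ 197 + j61.7 Ω

Z_L = Z_0·(1 + Γ)/(1 − Γ) = 300·(0.811 + j0.148)/(1.19 − j0.148)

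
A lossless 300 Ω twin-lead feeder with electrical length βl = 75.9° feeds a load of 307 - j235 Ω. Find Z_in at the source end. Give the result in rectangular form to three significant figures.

Z_in ≈ 154 + j80.5 Ω

tan(βl) = tan(75.9°) = 3.98
Z_in = Z_0·(Z_L + jZ_0·tanβl)/(Z_0 + jZ_L·tanβl)
     = 300·(307 + j959)/(1240 + j1220)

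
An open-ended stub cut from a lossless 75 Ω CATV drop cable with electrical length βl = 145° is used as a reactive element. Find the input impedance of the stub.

tan(βl) = -0.7
For an open-ended stub, Z_in = −jZ_0·cot(βl) = −jZ_0/tan(βl)

Z_in ≈ +j107 Ω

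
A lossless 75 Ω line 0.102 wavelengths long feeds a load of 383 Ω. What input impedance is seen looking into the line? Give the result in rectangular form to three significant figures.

βl = 2π × 0.102 = 36.7°
tan(βl) = tan(36.7°) = 0.746
Z_in = Z_0·(Z_L + jZ_0·tanβl)/(Z_0 + jZ_L·tanβl)
     = 75·(383 + j55.9)/(75 + j286)

Z_in ≈ 38.4 − j90.5 Ω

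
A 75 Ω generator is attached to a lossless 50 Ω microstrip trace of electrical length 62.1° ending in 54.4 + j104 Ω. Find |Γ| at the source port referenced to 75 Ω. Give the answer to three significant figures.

|Γ| ≈ 0.713

tan(βl) = 1.89
Z_in = Z_0·(Z_L + jZ_0·tanβl)/(Z_0 + jZ_L·tanβl) = 19.4 − j54.1 Ω
Γ_s = (Z_in − Z_s)/(Z_in + Z_s) = (-55.6 − j54.1)/(94.4 − j54.1), |Γ_s| = 0.713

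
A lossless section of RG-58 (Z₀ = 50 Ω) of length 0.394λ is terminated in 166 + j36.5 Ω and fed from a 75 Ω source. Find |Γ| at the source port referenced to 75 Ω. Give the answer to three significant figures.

|Γ| ≈ 0.574

βl = 2π × 0.394 = 142°
tan(βl) = -0.786
Z_in = Z_0·(Z_L + jZ_0·tanβl)/(Z_0 + jZ_L·tanβl) = 28.9 + j46.2 Ω
Γ_s = (Z_in − Z_s)/(Z_in + Z_s) = (-46.1 + j46.2)/(104 + j46.2), |Γ_s| = 0.574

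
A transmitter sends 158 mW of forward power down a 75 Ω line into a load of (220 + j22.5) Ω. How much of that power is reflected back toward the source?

|Γ| = |(145 + j22.5)/(295 + j22.5)| = 0.496
|Γ|² = 0.246
P_refl = |Γ|²·P_inc = 38.9 mW, P_del = (1 − |Γ|²)·P_inc = 119 mW

P_reflected ≈ 38.9 mW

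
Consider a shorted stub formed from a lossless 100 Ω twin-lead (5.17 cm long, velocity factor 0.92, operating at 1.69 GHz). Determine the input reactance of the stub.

X_in ≈ -225 Ω (capacitive)

λ = v/f = 0.92·c / 1.69 GHz = 0.163 m
βl = 2π·l/λ = 2π × 0.317 = 114°
tan(βl) = -2.25
For a shorted stub, Z_in = jZ_0·tan(βl)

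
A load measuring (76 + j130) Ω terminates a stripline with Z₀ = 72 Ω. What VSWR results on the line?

VSWR ≈ 4.89

Γ = (Z_L − Z_0)/(Z_L + Z_0) = (4 + j130)/(148 + j130)
|Γ| = 130/197 = 0.66
VSWR = (1 + |Γ|)/(1 − |Γ|) = 1.66/0.34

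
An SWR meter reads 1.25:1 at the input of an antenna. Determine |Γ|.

|Γ| ≈ 0.111

|Γ| = (S − 1)/(S + 1) = (1.25 − 1)/(1.25 + 1) = 0.25/2.25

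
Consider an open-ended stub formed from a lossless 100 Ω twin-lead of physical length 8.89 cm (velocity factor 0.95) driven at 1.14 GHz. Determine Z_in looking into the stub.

Z_in ≈ +j78.2 Ω

λ = v/f = 0.95·c / 1.14 GHz = 0.25 m
βl = 2π·l/λ = 2π × 0.356 = 128°
tan(βl) = -1.28
For an open-ended stub, Z_in = −jZ_0·cot(βl) = −jZ_0/tan(βl)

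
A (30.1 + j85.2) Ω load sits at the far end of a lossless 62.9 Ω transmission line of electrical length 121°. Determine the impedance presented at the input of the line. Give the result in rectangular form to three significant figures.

tan(βl) = tan(121°) = -1.66
Z_in = Z_0·(Z_L + jZ_0·tanβl)/(Z_0 + jZ_L·tanβl)
     = 62.9·(30.1 − j19.5)/(205 − j50.1)

Z_in ≈ 10.1 − j3.51 Ω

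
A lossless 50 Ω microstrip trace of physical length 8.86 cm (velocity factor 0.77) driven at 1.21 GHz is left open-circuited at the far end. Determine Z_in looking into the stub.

λ = v/f = 0.77·c / 1.21 GHz = 0.191 m
βl = 2π·l/λ = 2π × 0.464 = 167°
tan(βl) = -0.23
For an open-circuited stub, Z_in = −jZ_0·cot(βl) = −jZ_0/tan(βl)

Z_in ≈ +j218 Ω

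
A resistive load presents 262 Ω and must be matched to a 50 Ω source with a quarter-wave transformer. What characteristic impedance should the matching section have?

Z_qwt ≈ 114 Ω

Z_qwt = √(Z_0·R_L) = √(50 × 262) = √13100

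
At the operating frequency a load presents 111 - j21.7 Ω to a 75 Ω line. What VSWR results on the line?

VSWR ≈ 1.58

Γ = (Z_L − Z_0)/(Z_L + Z_0) = (36 − j21.7)/(186 − j21.7)
|Γ| = 42/187 = 0.224
VSWR = (1 + |Γ|)/(1 − |Γ|) = 1.22/0.776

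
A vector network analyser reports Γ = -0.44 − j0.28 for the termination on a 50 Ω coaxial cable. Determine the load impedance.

Z_L ≈ 16.9 − j13 Ω

Z_L = Z_0·(1 + Γ)/(1 − Γ) = 50·(0.56 − j0.28)/(1.44 + j0.28)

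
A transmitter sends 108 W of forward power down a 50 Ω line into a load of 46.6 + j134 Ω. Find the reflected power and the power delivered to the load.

|Γ| = |(-3.4 + j134)/(96.6 + j134)| = 0.811
|Γ|² = 0.658
P_refl = |Γ|²·P_inc = 71.1 W, P_del = (1 − |Γ|²)·P_inc = 36.9 W

P_reflected ≈ 71.1 W; P_delivered ≈ 36.9 W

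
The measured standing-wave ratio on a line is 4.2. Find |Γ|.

|Γ| ≈ 0.615

|Γ| = (S − 1)/(S + 1) = (4.2 − 1)/(4.2 + 1) = 3.2/5.2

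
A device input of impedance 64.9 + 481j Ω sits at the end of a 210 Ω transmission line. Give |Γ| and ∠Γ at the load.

Γ = (Z_L − Z_0)/(Z_L + Z_0) = (-145.1 + j481)/(274.9 + j481)
|Γ| = 502/554 = 0.907

Γ ≈ 0.907 ∠ 46.5°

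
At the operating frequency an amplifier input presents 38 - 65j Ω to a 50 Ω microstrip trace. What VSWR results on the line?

Γ = (Z_L − Z_0)/(Z_L + Z_0) = (-12 − j65)/(88 − j65)
|Γ| = 66.1/109 = 0.604
VSWR = (1 + |Γ|)/(1 − |Γ|) = 1.6/0.396

VSWR ≈ 4.05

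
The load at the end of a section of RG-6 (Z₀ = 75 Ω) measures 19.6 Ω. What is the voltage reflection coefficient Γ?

Γ = -0.586

Γ = (Z_L − Z_0)/(Z_L + Z_0) = (19.6 − 75)/(19.6 + 75) = -55.4/94.6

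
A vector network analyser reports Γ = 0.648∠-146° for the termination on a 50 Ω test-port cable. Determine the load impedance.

Z_L ≈ 11.6 − j14.5 Ω

Z_L = Z_0·(1 + Γ)/(1 − Γ) = 50·(0.463 − j0.362)/(1.54 + j0.362)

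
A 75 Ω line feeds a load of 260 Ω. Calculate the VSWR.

VSWR ≈ 3.47

For a purely resistive load, VSWR = R_L/Z_0 or Z_0/R_L (whichever > 1) = 260/75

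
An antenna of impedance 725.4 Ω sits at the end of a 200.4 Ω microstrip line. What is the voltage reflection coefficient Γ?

Γ = 0.567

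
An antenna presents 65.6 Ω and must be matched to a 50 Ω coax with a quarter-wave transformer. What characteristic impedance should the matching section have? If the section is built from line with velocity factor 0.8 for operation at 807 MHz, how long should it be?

Z_qwt ≈ 57.3 Ω; length ≈ 7.43 cm

Z_qwt = √(Z_0·R_L) = √(50 × 65.6) = √3280
λ = 0.8·c/f = 0.297 m, so l = λ/4 = 0.0743 m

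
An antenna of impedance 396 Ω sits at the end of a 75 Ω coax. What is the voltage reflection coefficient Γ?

Γ = (Z_L − Z_0)/(Z_L + Z_0) = (396 − 75)/(396 + 75) = 321/471

Γ = 0.682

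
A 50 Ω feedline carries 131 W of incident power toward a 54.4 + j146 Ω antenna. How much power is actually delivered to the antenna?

|Γ| = |(4.4 + j146)/(104.4 + j146)| = 0.814
|Γ|² = 0.662
P_refl = |Γ|²·P_inc = 86.8 W, P_del = (1 − |Γ|²)·P_inc = 44.2 W

P_delivered ≈ 44.2 W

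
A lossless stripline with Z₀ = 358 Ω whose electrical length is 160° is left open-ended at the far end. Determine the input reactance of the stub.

X_in ≈ 984 Ω (inductive)

tan(βl) = -0.364
For an open-ended stub, Z_in = −jZ_0·cot(βl) = −jZ_0/tan(βl)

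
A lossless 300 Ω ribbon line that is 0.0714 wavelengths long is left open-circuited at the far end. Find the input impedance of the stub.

Z_in ≈ −j623 Ω

βl = 2π × 0.0714 = 25.7°
tan(βl) = 0.481
For an open-circuited stub, Z_in = −jZ_0·cot(βl) = −jZ_0/tan(βl)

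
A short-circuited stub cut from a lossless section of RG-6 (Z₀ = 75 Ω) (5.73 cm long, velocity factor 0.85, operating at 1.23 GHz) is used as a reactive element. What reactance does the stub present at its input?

λ = v/f = 0.85·c / 1.23 GHz = 0.207 m
βl = 2π·l/λ = 2π × 0.276 = 99.5°
tan(βl) = -5.98
For a short-circuited stub, Z_in = jZ_0·tan(βl)

X_in ≈ -448 Ω (capacitive)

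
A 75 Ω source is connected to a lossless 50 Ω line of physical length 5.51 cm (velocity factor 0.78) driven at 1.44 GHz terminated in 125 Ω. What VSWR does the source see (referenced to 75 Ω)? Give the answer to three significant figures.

λ = v/f = 0.78·c / 1.44 GHz = 0.163 m
βl = 2π·l/λ = 2π × 0.339 = 122°
tan(βl) = -1.6
Z_in = Z_0·(Z_L + jZ_0·tanβl)/(Z_0 + jZ_L·tanβl) = 26.2 + j24.8 Ω
Γ_s = (Z_in − Z_s)/(Z_in + Z_s) = (-48.8 + j24.8)/(101 + j24.8), |Γ_s| = 0.525
VSWR = (1 + |Γ_s|)/(1 − |Γ_s|)

VSWR ≈ 3.21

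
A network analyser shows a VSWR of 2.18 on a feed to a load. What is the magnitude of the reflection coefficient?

|Γ| = (S − 1)/(S + 1) = (2.18 − 1)/(2.18 + 1) = 1.18/3.18

|Γ| ≈ 0.371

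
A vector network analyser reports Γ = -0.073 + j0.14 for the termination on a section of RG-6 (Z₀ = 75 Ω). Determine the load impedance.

Z_L ≈ 62.5 + j17.9 Ω

Z_L = Z_0·(1 + Γ)/(1 − Γ) = 75·(0.927 + j0.14)/(1.07 − j0.14)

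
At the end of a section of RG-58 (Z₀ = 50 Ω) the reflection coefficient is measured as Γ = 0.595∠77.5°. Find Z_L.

Z_L = Z_0·(1 + Γ)/(1 − Γ) = 50·(1.13 + j0.581)/(0.871 − j0.581)

Z_L ≈ 29.5 + j53 Ω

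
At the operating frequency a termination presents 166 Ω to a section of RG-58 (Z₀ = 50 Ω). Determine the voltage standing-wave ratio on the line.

Γ = (166 − 50)/(166 + 50) = 0.537
VSWR = (1 + 0.537)/(1 − 0.537)

VSWR ≈ 3.32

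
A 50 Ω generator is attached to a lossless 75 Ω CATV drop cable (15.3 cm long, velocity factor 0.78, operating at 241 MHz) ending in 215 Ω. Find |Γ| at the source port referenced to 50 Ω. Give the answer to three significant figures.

λ = v/f = 0.78·c / 241 MHz = 0.971 m
βl = 2π·l/λ = 2π × 0.158 = 56.7°
tan(βl) = 1.52
Z_in = Z_0·(Z_L + jZ_0·tanβl)/(Z_0 + jZ_L·tanβl) = 35.6 − j41.1 Ω
Γ_s = (Z_in − Z_s)/(Z_in + Z_s) = (-14.4 − j41.1)/(85.6 − j41.1), |Γ_s| = 0.459

|Γ| ≈ 0.459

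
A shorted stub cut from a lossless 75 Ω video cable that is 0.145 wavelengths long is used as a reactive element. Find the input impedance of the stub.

Z_in ≈ +j96.7 Ω

βl = 2π × 0.145 = 52.2°
tan(βl) = 1.29
For a shorted stub, Z_in = jZ_0·tan(βl)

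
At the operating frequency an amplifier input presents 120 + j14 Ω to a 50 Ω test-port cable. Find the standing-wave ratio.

VSWR ≈ 2.44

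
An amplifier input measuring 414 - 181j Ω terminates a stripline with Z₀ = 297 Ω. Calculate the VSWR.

Γ = (Z_L − Z_0)/(Z_L + Z_0) = (117 − j181)/(711 − j181)
|Γ| = 216/734 = 0.294
VSWR = (1 + |Γ|)/(1 − |Γ|) = 1.29/0.706

VSWR ≈ 1.83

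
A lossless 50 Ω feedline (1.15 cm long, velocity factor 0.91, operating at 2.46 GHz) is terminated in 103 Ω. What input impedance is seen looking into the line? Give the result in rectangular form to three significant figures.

λ = v/f = 0.91·c / 2.46 GHz = 0.111 m
βl = 2π·l/λ = 2π × 0.104 = 37.3°
tan(βl) = tan(37.3°) = 0.762
Z_in = Z_0·(Z_L + jZ_0·tanβl)/(Z_0 + jZ_L·tanβl)
     = 50·(103 + j38.1)/(50 + j78.5)

Z_in ≈ 47 − j35.7 Ω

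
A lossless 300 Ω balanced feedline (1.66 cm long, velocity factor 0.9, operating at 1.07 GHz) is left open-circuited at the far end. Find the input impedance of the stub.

Z_in ≈ −j684 Ω

λ = v/f = 0.9·c / 1.07 GHz = 0.252 m
βl = 2π·l/λ = 2π × 0.0658 = 23.7°
tan(βl) = 0.439
For an open-circuited stub, Z_in = −jZ_0·cot(βl) = −jZ_0/tan(βl)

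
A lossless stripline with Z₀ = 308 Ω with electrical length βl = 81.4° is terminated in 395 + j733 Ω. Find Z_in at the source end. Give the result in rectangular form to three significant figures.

Z_in ≈ 61.1 − j153 Ω

tan(βl) = tan(81.4°) = 6.61
Z_in = Z_0·(Z_L + jZ_0·tanβl)/(Z_0 + jZ_L·tanβl)
     = 308·(395 + j2770)/(-4540 + j2610)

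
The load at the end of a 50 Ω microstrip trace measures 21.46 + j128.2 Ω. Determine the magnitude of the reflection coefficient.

|Γ| ≈ 0.895

Γ = (Z_L − Z_0)/(Z_L + Z_0) = (-28.54 + j128.2)/(71.46 + j128.2)
|Γ| = 131/147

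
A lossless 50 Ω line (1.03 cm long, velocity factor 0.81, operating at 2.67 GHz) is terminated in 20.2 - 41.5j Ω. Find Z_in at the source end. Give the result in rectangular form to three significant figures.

λ = v/f = 0.81·c / 2.67 GHz = 0.091 m
βl = 2π·l/λ = 2π × 0.113 = 40.7°
tan(βl) = tan(40.7°) = 0.861
Z_in = Z_0·(Z_L + jZ_0·tanβl)/(Z_0 + jZ_L·tanβl)
     = 50·(20.2 + j1.57)/(85.7 + j17.4)

Z_in ≈ 11.5 − j1.42 Ω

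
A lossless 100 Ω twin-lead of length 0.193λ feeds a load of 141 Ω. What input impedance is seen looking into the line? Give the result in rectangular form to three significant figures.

Z_in ≈ 75.5 − j17.4 Ω

βl = 2π × 0.193 = 69.5°
tan(βl) = tan(69.5°) = 2.67
Z_in = Z_0·(Z_L + jZ_0·tanβl)/(Z_0 + jZ_L·tanβl)
     = 100·(141 + j267)/(100 + j377)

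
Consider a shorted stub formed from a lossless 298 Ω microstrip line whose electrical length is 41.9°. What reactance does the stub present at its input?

X_in ≈ 267 Ω (inductive)

tan(βl) = 0.897
For a shorted stub, Z_in = jZ_0·tan(βl)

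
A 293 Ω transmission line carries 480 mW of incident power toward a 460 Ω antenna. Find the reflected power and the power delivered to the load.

P_reflected ≈ 23.6 mW; P_delivered ≈ 456 mW

Γ = (460 − 293)/(460 + 293) = 0.222
|Γ|² = 0.0492
P_refl = |Γ|²·P_inc = 23.6 mW, P_del = (1 − |Γ|²)·P_inc = 456 mW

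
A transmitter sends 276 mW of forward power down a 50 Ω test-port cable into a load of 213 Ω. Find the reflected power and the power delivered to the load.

Γ = (213 − 50)/(213 + 50) = 0.62
|Γ|² = 0.384
P_refl = |Γ|²·P_inc = 106 mW, P_del = (1 − |Γ|²)·P_inc = 170 mW

P_reflected ≈ 106 mW; P_delivered ≈ 170 mW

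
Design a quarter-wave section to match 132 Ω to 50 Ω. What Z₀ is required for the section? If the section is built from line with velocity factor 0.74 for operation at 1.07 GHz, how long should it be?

Z_qwt = √(Z_0·R_L) = √(50 × 132) = √6600
λ = 0.74·c/f = 0.207 m, so l = λ/4 = 0.0519 m

Z_qwt ≈ 81.2 Ω; length ≈ 5.19 cm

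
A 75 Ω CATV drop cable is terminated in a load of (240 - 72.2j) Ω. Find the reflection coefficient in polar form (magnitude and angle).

Γ = (Z_L − Z_0)/(Z_L + Z_0) = (165 − j72.2)/(315 − j72.2)
|Γ| = 180/323 = 0.557

Γ ≈ 0.557 ∠ -10.7°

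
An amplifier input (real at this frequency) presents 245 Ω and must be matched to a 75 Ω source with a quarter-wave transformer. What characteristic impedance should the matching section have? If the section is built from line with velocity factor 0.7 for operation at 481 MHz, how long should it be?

Z_qwt ≈ 136 Ω; length ≈ 10.9 cm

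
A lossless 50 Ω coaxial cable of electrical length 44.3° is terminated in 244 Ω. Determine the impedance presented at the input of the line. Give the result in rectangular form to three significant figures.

tan(βl) = tan(44.3°) = 0.976
Z_in = Z_0·(Z_L + jZ_0·tanβl)/(Z_0 + jZ_L·tanβl)
     = 50·(244 + j48.8)/(50 + j238)

Z_in ≈ 20.1 − j47 Ω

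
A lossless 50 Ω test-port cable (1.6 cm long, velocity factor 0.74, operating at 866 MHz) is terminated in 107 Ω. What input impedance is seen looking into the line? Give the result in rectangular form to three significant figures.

Z_in ≈ 70.3 − j41.5 Ω

λ = v/f = 0.74·c / 866 MHz = 0.256 m
βl = 2π·l/λ = 2π × 0.0624 = 22.5°
tan(βl) = tan(22.5°) = 0.414
Z_in = Z_0·(Z_L + jZ_0·tanβl)/(Z_0 + jZ_L·tanβl)
     = 50·(107 + j20.7)/(50 + j44.3)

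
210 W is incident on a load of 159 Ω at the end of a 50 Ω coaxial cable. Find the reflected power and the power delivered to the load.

Γ = (159 − 50)/(159 + 50) = 0.522
|Γ|² = 0.272
P_refl = |Γ|²·P_inc = 57.1 W, P_del = (1 − |Γ|²)·P_inc = 153 W

P_reflected ≈ 57.1 W; P_delivered ≈ 153 W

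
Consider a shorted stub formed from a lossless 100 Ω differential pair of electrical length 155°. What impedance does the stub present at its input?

tan(βl) = -0.466
For a shorted stub, Z_in = jZ_0·tan(βl)

Z_in ≈ −j46.6 Ω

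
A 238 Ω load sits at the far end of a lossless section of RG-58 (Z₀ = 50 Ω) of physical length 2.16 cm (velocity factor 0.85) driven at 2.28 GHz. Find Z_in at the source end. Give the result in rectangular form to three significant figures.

Z_in ≈ 11.9 − j17.7 Ω

λ = v/f = 0.85·c / 2.28 GHz = 0.112 m
βl = 2π·l/λ = 2π × 0.193 = 69.5°
tan(βl) = tan(69.5°) = 2.68
Z_in = Z_0·(Z_L + jZ_0·tanβl)/(Z_0 + jZ_L·tanβl)
     = 50·(238 + j134)/(50 + j637)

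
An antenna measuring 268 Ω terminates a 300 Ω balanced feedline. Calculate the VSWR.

VSWR ≈ 1.12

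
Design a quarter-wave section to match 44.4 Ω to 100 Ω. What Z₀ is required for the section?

Z_qwt = √(Z_0·R_L) = √(100 × 44.4) = √4440

Z_qwt ≈ 66.6 Ω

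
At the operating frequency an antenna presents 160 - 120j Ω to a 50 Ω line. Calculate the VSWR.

Γ = (Z_L − Z_0)/(Z_L + Z_0) = (110 − j120)/(210 − j120)
|Γ| = 163/242 = 0.673
VSWR = (1 + |Γ|)/(1 − |Γ|) = 1.67/0.327

VSWR ≈ 5.12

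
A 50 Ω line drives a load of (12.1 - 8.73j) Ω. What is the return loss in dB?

Γ = (-37.9 − j8.73)/(62.1 − j8.73), |Γ| = 0.62
RL = −20·log₁₀|Γ| = −20·log₁₀(0.62)

RL ≈ 4.15 dB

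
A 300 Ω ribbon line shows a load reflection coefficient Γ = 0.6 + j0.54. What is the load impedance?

Z_L ≈ 231 + j717 Ω

Z_L = Z_0·(1 + Γ)/(1 − Γ) = 300·(1.6 + j0.54)/(0.4 − j0.54)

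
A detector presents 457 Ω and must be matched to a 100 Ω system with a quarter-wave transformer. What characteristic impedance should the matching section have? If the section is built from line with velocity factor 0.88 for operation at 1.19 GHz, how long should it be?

Z_qwt = √(Z_0·R_L) = √(100 × 457) = √45700
λ = 0.88·c/f = 0.222 m, so l = λ/4 = 0.0555 m

Z_qwt ≈ 214 Ω; length ≈ 5.55 cm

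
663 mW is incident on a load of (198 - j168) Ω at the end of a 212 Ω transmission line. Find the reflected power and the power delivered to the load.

|Γ| = |(-14 − j168)/(410 − j168)| = 0.38
|Γ|² = 0.145
P_refl = |Γ|²·P_inc = 96 mW, P_del = (1 − |Γ|²)·P_inc = 567 mW

P_reflected ≈ 96 mW; P_delivered ≈ 567 mW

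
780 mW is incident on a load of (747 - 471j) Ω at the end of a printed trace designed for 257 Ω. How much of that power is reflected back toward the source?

P_reflected ≈ 293 mW

|Γ| = |(490 − j471)/(1004 − j471)| = 0.613
|Γ|² = 0.376
P_refl = |Γ|²·P_inc = 293 mW, P_del = (1 − |Γ|²)·P_inc = 487 mW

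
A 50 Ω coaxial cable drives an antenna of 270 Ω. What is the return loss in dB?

RL ≈ 3.25 dB

Γ = (270 − 50)/(270 + 50) = 0.688
RL = −20·log₁₀|Γ| = −20·log₁₀(0.688)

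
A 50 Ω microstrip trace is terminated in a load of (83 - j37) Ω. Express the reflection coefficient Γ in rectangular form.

Γ ≈ 0.302 − j0.194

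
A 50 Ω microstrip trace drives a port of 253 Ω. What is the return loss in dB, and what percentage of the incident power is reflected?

RL ≈ 3.48 dB; 44.9% of incident power reflected

Γ = (253 − 50)/(253 + 50) = 0.67
RL = −20·log₁₀(0.67) = 3.48 dB
P_refl/P_inc = |Γ|² = 0.449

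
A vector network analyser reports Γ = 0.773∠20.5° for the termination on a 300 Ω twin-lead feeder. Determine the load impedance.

Z_L = Z_0·(1 + Γ)/(1 − Γ) = 300·(1.72 + j0.271)/(0.276 − j0.271)

Z_L ≈ 808 + j1090 Ω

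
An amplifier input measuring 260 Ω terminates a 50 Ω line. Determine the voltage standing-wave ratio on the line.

VSWR ≈ 5.2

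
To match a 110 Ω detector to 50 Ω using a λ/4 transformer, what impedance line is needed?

Z_qwt ≈ 74.2 Ω

Z_qwt = √(Z_0·R_L) = √(50 × 110) = √5500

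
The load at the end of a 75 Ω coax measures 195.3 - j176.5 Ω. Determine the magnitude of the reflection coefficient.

Γ = (Z_L − Z_0)/(Z_L + Z_0) = (120.3 − j176.5)/(270.3 − j176.5)
|Γ| = 214/323

|Γ| ≈ 0.662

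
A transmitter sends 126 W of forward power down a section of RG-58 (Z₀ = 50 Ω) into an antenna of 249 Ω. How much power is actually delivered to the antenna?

Γ = (249 − 50)/(249 + 50) = 0.666
|Γ|² = 0.443
P_refl = |Γ|²·P_inc = 55.8 W, P_del = (1 − |Γ|²)·P_inc = 70.2 W

P_delivered ≈ 70.2 W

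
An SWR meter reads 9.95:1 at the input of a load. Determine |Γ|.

|Γ| = (S − 1)/(S + 1) = (9.95 − 1)/(9.95 + 1) = 8.95/10.9

|Γ| ≈ 0.817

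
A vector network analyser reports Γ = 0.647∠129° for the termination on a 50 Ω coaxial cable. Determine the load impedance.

Z_L = Z_0·(1 + Γ)/(1 − Γ) = 50·(0.593 + j0.503)/(1.41 − j0.503)

Z_L ≈ 13 + j22.5 Ω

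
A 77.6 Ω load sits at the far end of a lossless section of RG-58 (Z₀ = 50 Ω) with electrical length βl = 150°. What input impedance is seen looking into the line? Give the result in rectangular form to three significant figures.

Z_in ≈ 57.4 + j22.6 Ω

tan(βl) = tan(150°) = -0.577
Z_in = Z_0·(Z_L + jZ_0·tanβl)/(Z_0 + jZ_L·tanβl)
     = 50·(77.6 − j28.9)/(50 − j44.8)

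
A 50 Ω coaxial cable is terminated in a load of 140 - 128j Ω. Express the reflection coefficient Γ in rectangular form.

Γ ≈ 0.638 − j0.244

Γ = (Z_L − Z_0)/(Z_L + Z_0) = (90 − j128)/(190 − j128)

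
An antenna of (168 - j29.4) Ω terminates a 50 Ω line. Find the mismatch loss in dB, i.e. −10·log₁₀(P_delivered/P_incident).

mismatch loss ≈ 1.58 dB

Γ = (118 − j29.4)/(218 − j29.4), |Γ| = 0.553
|Γ|² = 0.306, so P_del/P_inc = 1 − |Γ|² = 0.694
ML = −10·log₁₀(1 − |Γ|²)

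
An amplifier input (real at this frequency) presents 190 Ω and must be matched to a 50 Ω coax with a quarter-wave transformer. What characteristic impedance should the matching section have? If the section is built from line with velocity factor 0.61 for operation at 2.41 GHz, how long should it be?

Z_qwt ≈ 97.5 Ω; length ≈ 1.9 cm

Z_qwt = √(Z_0·R_L) = √(50 × 190) = √9500
λ = 0.61·c/f = 0.0759 m, so l = λ/4 = 0.019 m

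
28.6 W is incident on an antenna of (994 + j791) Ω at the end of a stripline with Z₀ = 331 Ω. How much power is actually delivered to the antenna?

|Γ| = |(663 + j791)/(1325 + j791)| = 0.669
|Γ|² = 0.447
P_refl = |Γ|²·P_inc = 12.8 W, P_del = (1 − |Γ|²)·P_inc = 15.8 W

P_delivered ≈ 15.8 W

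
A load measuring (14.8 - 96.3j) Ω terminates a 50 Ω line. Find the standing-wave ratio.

Γ = (Z_L − Z_0)/(Z_L + Z_0) = (-35.2 − j96.3)/(64.8 − j96.3)
|Γ| = 103/116 = 0.883
VSWR = (1 + |Γ|)/(1 − |Γ|) = 1.88/0.117

VSWR ≈ 16.1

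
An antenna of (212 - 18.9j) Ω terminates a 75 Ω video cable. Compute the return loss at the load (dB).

RL ≈ 6.36 dB

Γ = (137 − j18.9)/(287 − j18.9), |Γ| = 0.481
RL = −20·log₁₀|Γ| = −20·log₁₀(0.481)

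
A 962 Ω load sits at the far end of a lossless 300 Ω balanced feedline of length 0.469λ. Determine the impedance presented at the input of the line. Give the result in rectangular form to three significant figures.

βl = 2π × 0.469 = 169°
tan(βl) = tan(169°) = -0.197
Z_in = Z_0·(Z_L + jZ_0·tanβl)/(Z_0 + jZ_L·tanβl)
     = 300·(962 − j59.2)/(300 − j190)

Z_in ≈ 714 + j392 Ω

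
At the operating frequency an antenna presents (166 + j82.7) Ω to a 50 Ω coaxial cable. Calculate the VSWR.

Γ = (Z_L − Z_0)/(Z_L + Z_0) = (116 + j82.7)/(216 + j82.7)
|Γ| = 142/231 = 0.616
VSWR = (1 + |Γ|)/(1 − |Γ|) = 1.62/0.384

VSWR ≈ 4.21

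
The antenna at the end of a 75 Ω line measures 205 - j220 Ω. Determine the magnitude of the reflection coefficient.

|Γ| ≈ 0.718

Γ = (Z_L − Z_0)/(Z_L + Z_0) = (130 − j220)/(280 − j220)
|Γ| = 256/356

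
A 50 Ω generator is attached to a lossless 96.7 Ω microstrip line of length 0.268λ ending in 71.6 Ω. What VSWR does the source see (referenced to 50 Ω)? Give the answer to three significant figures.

βl = 2π × 0.268 = 96.5°
tan(βl) = -8.8
Z_in = Z_0·(Z_L + jZ_0·tanβl)/(Z_0 + jZ_L·tanβl) = 129 − j8.84 Ω
Γ_s = (Z_in − Z_s)/(Z_in + Z_s) = (79.2 − j8.84)/(179 − j8.84), |Γ_s| = 0.444
VSWR = (1 + |Γ_s|)/(1 − |Γ_s|)

VSWR ≈ 2.6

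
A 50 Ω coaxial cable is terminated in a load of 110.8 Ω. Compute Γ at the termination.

Γ = (Z_L − Z_0)/(Z_L + Z_0) = (110.8 − 50)/(110.8 + 50) = 60.8/160.8

Γ = 0.378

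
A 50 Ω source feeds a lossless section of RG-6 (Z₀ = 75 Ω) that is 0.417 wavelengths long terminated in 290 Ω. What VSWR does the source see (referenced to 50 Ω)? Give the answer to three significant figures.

βl = 2π × 0.417 = 150°
tan(βl) = -0.575
Z_in = Z_0·(Z_L + jZ_0·tanβl)/(Z_0 + jZ_L·tanβl) = 65 + j101 Ω
Γ_s = (Z_in − Z_s)/(Z_in + Z_s) = (15 + j101)/(115 + j101), |Γ_s| = 0.668
VSWR = (1 + |Γ_s|)/(1 − |Γ_s|)

VSWR ≈ 5.03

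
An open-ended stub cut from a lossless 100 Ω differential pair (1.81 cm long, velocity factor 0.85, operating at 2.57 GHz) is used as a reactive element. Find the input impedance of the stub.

λ = v/f = 0.85·c / 2.57 GHz = 0.0992 m
βl = 2π·l/λ = 2π × 0.182 = 65.7°
tan(βl) = 2.21
For an open-ended stub, Z_in = −jZ_0·cot(βl) = −jZ_0/tan(βl)

Z_in ≈ −j45.2 Ω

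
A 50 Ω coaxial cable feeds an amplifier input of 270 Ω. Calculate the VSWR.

Γ = (270 − 50)/(270 + 50) = 0.688
VSWR = (1 + 0.688)/(1 − 0.688)

VSWR ≈ 5.4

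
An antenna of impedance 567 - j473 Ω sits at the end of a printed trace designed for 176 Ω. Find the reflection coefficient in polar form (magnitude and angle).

Γ ≈ 0.697 ∠ -17.9°

Γ = (Z_L − Z_0)/(Z_L + Z_0) = (391 − j473)/(743 − j473)
|Γ| = 614/881 = 0.697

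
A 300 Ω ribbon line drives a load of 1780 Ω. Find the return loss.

Γ = (1780 − 300)/(1780 + 300) = 0.712
RL = −20·log₁₀|Γ| = −20·log₁₀(0.712)

RL ≈ 2.96 dB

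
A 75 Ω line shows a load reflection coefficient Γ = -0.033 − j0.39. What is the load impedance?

Z_L ≈ 52.1 − j48 Ω

Z_L = Z_0·(1 + Γ)/(1 − Γ) = 75·(0.967 − j0.39)/(1.03 + j0.39)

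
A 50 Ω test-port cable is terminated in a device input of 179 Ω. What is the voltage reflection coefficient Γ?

Γ = 0.563

Γ = (Z_L − Z_0)/(Z_L + Z_0) = (179 − 50)/(179 + 50) = 129/229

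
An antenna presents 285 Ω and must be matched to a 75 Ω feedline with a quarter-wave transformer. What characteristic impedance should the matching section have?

Z_qwt ≈ 146 Ω

Z_qwt = √(Z_0·R_L) = √(75 × 285) = √21380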